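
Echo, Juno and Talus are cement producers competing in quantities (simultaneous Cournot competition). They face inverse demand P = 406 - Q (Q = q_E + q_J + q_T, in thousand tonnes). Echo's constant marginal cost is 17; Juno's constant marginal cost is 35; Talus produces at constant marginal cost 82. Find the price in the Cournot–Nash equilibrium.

Echo's profit: π_E = (406 - Q)q_E - (17q_E). Setting ∂π_E/∂q_E = 0: 389 - 2q_E - (q_J + q_T) = 0.
Juno's first-order condition: 371 - 2q_J - (q_E + q_T) = 0.
Talus's profit: π_T = (406 - Q)q_T - (82q_T). Setting ∂π_T/∂q_T = 0: 324 - 2q_T - (q_E + q_J) = 0.
Adding the 3 conditions: 1084 − 2Q − 2Q = 0, i.e. Q = 271.
Back-substituting: q_E = (389 − 271) = 118, q_J = (371 − 271) = 100, q_T = (324 − 271) = 53.
Total output Q = 271, so price P = 406 - 271 = 135.

135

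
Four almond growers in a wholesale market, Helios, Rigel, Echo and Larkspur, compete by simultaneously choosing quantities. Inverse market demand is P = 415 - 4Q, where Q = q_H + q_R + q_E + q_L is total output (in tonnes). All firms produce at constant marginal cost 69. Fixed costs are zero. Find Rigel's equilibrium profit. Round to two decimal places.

1197.16

Each firm earns π_i = (415 - 4Q)q_i - 69q_i.
Setting ∂π_i/∂q_i = 0 with rivals' quantities fixed: 346 - 8q_i - 4·Σ_{j≠i} q_j = 0.
With identical firms every q_j equals q_i, so Σ_{j≠i} q_j = 3q_i and 346 = 20q_i, giving q_i = 173/10.
Price P = 415 - 4·(346/5) = 691/5.
Rigel's profit: (691/5 - 69)·(173/10) = 1197.1600.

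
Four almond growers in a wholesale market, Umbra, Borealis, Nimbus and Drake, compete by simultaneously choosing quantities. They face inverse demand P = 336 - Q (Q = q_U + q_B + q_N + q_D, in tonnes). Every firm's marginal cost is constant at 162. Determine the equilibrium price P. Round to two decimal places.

Each firm earns π_i = (336 - Q)q_i - 162q_i.
Setting ∂π_i/∂q_i = 0 with rivals' quantities fixed: 174 - 2q_i - Σ_{j≠i} q_j = 0.
With identical firms every q_j equals q_i, so Σ_{j≠i} q_j = 3q_i and 174 = 5q_i, giving q_i = 174/5.
Total output Q = 696/5, so price P = 336 - 696/5 = 984/5.

196.80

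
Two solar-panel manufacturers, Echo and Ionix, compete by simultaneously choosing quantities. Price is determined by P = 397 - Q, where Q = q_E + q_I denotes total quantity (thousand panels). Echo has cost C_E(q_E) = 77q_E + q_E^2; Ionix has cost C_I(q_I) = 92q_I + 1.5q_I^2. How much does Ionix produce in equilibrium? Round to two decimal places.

47.37

Echo's profit: π_E = (397 - Q)q_E - (77q_E + q_E²). Setting ∂π_E/∂q_E = 0: 320 - 4q_E - (q_I) = 0.
Ionix's profit: π_I = (397 - Q)q_I - (92q_I + (3/2)q_I²). Setting ∂π_I/∂q_I = 0: 305 - 5q_I - (q_E) = 0.
So q_E = (320 - q_I)/4 and q_I = (305 - q_E)/5.
Solving the pair: q_E = 1295/19, q_I = 900/19.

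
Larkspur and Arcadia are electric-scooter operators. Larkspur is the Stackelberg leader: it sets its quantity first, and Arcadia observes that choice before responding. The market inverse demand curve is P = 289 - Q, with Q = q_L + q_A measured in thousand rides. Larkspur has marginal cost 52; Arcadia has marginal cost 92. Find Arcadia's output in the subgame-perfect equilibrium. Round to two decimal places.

29.25

Solve by backward induction. Given q_L, the follower Arcadia maximises π_A = (289 - q_L - q_A)q_A - 92q_A.
Follower FOC: 197 - q_L - 2q_A = 0, so q_A(q_L) = (197 - q_L)/2.
Larkspur substitutes q_A(q_L) into its own profit: π_L = q_L(289 - q_L - (197 - q_L)/2) - 52q_L = (381/2 - (1/2)q_L)q_L - 52q_L.
The leader's first-order condition 277/2 - q_L = 0 yields q_L = 277/2.
Then q_A = (197 - 277/2)/2 = 117/4.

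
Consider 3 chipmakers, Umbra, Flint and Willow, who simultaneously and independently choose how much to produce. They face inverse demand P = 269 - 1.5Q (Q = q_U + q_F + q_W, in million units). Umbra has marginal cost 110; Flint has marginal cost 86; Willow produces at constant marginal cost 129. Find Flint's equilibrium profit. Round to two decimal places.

2604.17

Umbra's profit: π_U = (269 - 1.5Q)q_U - (110q_U). Setting ∂π_U/∂q_U = 0: 159 - 3q_U - (3/2)(q_F + q_W) = 0.
Flint's profit: π_F = (269 - 1.5Q)q_F - (86q_F). Setting ∂π_F/∂q_F = 0: 183 - 3q_F - (3/2)(q_U + q_W) = 0.
Willow's first-order condition: 140 - 3q_W - (3/2)(q_U + q_F) = 0.
Adding the 3 conditions: 482 − 3Q − 3Q = 0, i.e. Q = 241/3.
Back-substituting: q_U = (159 − 241/2)/(3/2) = 77/3, q_F = (183 − 241/2)/(3/2) = 125/3, q_W = (140 − 241/2)/(3/2) = 13.
Price P = 269 - (3/2)·(241/3) = 297/2.
Flint's profit: (297/2 - 86)·(125/3) = 2604.1667.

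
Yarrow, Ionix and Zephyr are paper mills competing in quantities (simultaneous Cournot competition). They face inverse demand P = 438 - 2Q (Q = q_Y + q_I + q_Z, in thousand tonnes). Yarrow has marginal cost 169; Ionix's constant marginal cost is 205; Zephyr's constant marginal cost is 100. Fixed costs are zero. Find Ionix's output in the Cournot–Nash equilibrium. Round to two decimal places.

Yarrow's profit: π_Y = (438 - 2Q)q_Y - (169q_Y). Setting ∂π_Y/∂q_Y = 0: 269 - 4q_Y - 2(q_I + q_Z) = 0.
Ionix's first-order condition: 233 - 4q_I - 2(q_Y + q_Z) = 0.
Zephyr's profit: π_Z = (438 - 2Q)q_Z - (100q_Z). Setting ∂π_Z/∂q_Z = 0: 338 - 4q_Z - 2(q_Y + q_I) = 0.
Adding the 3 conditions: 840 − 4Q − 4Q = 0, i.e. Q = 105.
Back-substituting: q_Y = (269 − 210)/2 = 59/2, q_I = (233 − 210)/2 = 23/2, q_Z = (338 − 210)/2 = 64.

11.50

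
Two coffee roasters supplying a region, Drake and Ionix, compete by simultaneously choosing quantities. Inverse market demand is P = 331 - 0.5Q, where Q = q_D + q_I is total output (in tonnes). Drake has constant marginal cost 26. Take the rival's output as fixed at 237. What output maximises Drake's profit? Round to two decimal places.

186.50

With the rival's output fixed at 237, Drake's profit is π_D = (331 - (1/2)·237 - (1/2)q_D)q_D - (26q_D) = (425/2 - (1/2)q_D)q_D - (26q_D).
∂π_D/∂q_D = 373/2 - q_D = 0, so q_D = 373/2.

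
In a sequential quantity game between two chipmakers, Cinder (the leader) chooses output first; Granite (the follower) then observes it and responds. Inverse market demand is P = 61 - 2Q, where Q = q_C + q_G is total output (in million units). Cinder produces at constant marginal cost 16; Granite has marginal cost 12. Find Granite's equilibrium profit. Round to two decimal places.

The follower Granite best-responds to any q_C: π_G = (61 - 2Q)q_G - 12q_G.
∂π_G/∂q_G = 49 - 2q_C - 4q_G = 0 gives the reaction function q_G = (49 - 2q_C)/4.
The leader anticipates this reaction. Substituting into P = 61 - 2Q gives P = 73/2 - q_C, so π_C = (73/2 - q_C)q_C - 16q_C.
Maximising: ∂π_C/∂q_C = 41/2 - 2q_C = 0, giving q_C = 41/4.
Then q_G = (49 - 2·(41/4))/4 = 57/8.
Price P = 61 - 2·(139/8) = 105/4.
Granite's profit: (105/4 - 12)·(57/8) = 101.5313.

101.53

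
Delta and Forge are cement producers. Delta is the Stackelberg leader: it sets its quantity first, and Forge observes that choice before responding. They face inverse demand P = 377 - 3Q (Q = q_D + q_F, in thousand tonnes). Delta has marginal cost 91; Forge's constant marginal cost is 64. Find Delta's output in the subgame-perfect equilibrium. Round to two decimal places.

Solve by backward induction. Given q_D, the follower Forge maximises π_F = (377 - 3q_D - 3q_F)q_F - 64q_F.
∂π_F/∂q_F = 313 - 3q_D - 6q_F = 0 gives the reaction function q_F = (313 - 3q_D)/6.
The leader anticipates this reaction. Substituting into P = 377 - 3Q gives P = 441/2 - (3/2)q_D, so π_D = (441/2 - (3/2)q_D)q_D - 91q_D.
The leader's first-order condition 259/2 - 3q_D = 0 yields q_D = 259/6.
Then q_F = (313 - 3·(259/6))/6 = 367/12.

43.17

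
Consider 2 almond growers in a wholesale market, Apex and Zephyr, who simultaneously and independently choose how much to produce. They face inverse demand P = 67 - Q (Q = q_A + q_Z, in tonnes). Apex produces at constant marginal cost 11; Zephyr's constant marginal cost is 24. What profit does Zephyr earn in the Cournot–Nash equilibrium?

Apex's profit: π_A = (67 - Q)q_A - (11q_A). Setting ∂π_A/∂q_A = 0: 56 - 2q_A - (q_Z) = 0.
Zephyr's profit: π_Z = (67 - Q)q_Z - (24q_Z). Setting ∂π_Z/∂q_Z = 0: 43 - 2q_Z - (q_A) = 0.
Rearranging gives the reaction functions q_A = (56 - q_Z)/2 and q_Z = (43 - q_A)/2.
Substituting one into the other gives q_A = 23 and q_Z = 10.
Price P = 67 - 33 = 34.
Zephyr's profit: (34 - 24)·10 = 100.

100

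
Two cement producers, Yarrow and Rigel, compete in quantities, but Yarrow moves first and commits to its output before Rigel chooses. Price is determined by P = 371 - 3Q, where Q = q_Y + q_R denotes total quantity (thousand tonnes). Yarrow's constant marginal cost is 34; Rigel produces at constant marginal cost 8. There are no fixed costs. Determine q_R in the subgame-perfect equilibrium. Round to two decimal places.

Solve by backward induction. Given q_Y, the follower Rigel maximises π_R = (371 - 3q_Y - 3q_R)q_R - 8q_R.
∂π_R/∂q_R = 363 - 3q_Y - 6q_R = 0 gives the reaction function q_R = (363 - 3q_Y)/6.
The leader anticipates this reaction. Substituting into P = 371 - 3Q gives P = 379/2 - (3/2)q_Y, so π_Y = (379/2 - (3/2)q_Y)q_Y - 34q_Y.
Maximising: ∂π_Y/∂q_Y = 311/2 - 3q_Y = 0, giving q_Y = 311/6.
Then q_R = (363 - 3·(311/6))/6 = 415/12.

34.58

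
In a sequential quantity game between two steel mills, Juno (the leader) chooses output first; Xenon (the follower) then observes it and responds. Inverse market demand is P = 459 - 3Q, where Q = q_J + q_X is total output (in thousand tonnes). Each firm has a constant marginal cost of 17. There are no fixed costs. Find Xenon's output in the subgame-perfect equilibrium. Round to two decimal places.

Solve by backward induction. Given q_J, the follower Xenon maximises π_X = (459 - 3q_J - 3q_X)q_X - 17q_X.
Setting the follower's marginal profit to zero, 442 - 3q_J - 6q_X = 0, i.e. q_X = (442 - 3q_J)/6.
Juno substitutes q_X(q_J) into its own profit: π_J = q_J(459 - 3q_J - (442 - 3q_J)/2) - 17q_J = (238 - (3/2)q_J)q_J - 17q_J.
Leader FOC: 221 - 3q_J = 0, so q_J = 221/3.
Then q_X = (442 - 3·(221/3))/6 = 221/6.

36.83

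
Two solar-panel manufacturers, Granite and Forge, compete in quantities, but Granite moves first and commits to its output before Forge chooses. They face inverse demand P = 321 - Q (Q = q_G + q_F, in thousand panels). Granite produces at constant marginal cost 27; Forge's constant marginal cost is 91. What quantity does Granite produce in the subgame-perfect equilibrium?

Solve by backward induction. Given q_G, the follower Forge maximises π_F = (321 - q_G - q_F)q_F - 91q_F.
∂π_F/∂q_F = 230 - q_G - 2q_F = 0 gives the reaction function q_F = (230 - q_G)/2.
Granite substitutes q_F(q_G) into its own profit: π_G = q_G(321 - q_G - (230 - q_G)/2) - 27q_G = (206 - (1/2)q_G)q_G - 27q_G.
The leader's first-order condition 179 - q_G = 0 yields q_G = 179.
Then q_F = (230 - 179)/2 = 51/2.

179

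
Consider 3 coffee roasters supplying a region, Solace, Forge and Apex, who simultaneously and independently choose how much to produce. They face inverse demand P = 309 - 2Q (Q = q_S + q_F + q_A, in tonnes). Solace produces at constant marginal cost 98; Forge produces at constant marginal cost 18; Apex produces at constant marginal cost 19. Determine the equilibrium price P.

Solace's profit: π_S = (309 - 2Q)q_S - (98q_S). Setting ∂π_S/∂q_S = 0: 211 - 4q_S - 2(q_F + q_A) = 0.
Forge's profit: π_F = (309 - 2Q)q_F - (18q_F). Setting ∂π_F/∂q_F = 0: 291 - 4q_F - 2(q_S + q_A) = 0.
Apex's profit: π_A = (309 - 2Q)q_A - (19q_A). Setting ∂π_A/∂q_A = 0: 290 - 4q_A - 2(q_S + q_F) = 0.
Adding the 3 conditions: 792 − 4Q − 4Q = 0, i.e. Q = 99.
Back-substituting: q_S = (211 − 198)/2 = 13/2, q_F = (291 − 198)/2 = 93/2, q_A = (290 − 198)/2 = 46.
Total output Q = 99, so price P = 309 - 2·99 = 111.

111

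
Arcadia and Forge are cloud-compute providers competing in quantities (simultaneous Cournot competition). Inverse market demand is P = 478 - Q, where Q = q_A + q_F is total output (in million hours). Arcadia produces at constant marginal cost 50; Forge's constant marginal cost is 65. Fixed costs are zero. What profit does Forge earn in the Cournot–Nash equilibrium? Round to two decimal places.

Arcadia's profit: π_A = (478 - Q)q_A - (50q_A). Setting ∂π_A/∂q_A = 0: 428 - 2q_A - (q_F) = 0.
Forge's first-order condition: 413 - 2q_F - (q_A) = 0.
So q_A = (428 - q_F)/2 and q_F = (413 - q_A)/2.
Solving the pair: q_A = 443/3, q_F = 398/3.
Price P = 478 - 841/3 = 593/3.
Forge's profit: (593/3 - 65)·(398/3) = 17600.4444.

17600.44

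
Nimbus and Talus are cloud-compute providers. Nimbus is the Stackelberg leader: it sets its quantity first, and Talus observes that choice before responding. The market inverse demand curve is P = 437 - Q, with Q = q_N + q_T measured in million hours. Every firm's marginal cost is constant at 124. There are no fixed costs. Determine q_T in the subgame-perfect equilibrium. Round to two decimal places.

Solve by backward induction. Given q_N, the follower Talus maximises π_T = (437 - q_N - q_T)q_T - 124q_T.
∂π_T/∂q_T = 313 - q_N - 2q_T = 0 gives the reaction function q_T = (313 - q_N)/2.
Nimbus substitutes q_T(q_N) into its own profit: π_N = q_N(437 - q_N - (313 - q_N)/2) - 124q_N = (561/2 - (1/2)q_N)q_N - 124q_N.
Leader FOC: 313/2 - q_N = 0, so q_N = 313/2.
Then q_T = (313 - 313/2)/2 = 313/4.

78.25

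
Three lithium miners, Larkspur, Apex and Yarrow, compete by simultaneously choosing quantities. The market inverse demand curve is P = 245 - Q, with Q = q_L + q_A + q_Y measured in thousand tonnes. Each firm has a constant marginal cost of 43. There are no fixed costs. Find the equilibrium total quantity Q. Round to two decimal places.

151.50

Each firm earns π_i = (245 - Q)q_i - 43q_i.
Setting ∂π_i/∂q_i = 0 with rivals' quantities fixed: 202 - 2q_i - Σ_{j≠i} q_j = 0.
With identical firms every q_j equals q_i, so Σ_{j≠i} q_j = 2q_i and 202 = 4q_i, giving q_i = 101/2.
Total output Q = 101/2 + 101/2 + 101/2 = 303/2.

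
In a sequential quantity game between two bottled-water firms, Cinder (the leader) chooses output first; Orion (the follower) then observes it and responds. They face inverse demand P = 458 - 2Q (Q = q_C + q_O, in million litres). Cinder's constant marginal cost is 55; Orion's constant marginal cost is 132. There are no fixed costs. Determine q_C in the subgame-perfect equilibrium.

The follower Orion best-responds to any q_C: π_O = (458 - 2Q)q_O - 132q_O.
∂π_O/∂q_O = 326 - 2q_C - 4q_O = 0 gives the reaction function q_O = (326 - 2q_C)/4.
The leader anticipates this reaction. Substituting into P = 458 - 2Q gives P = 295 - q_C, so π_C = (295 - q_C)q_C - 55q_C.
Maximising: ∂π_C/∂q_C = 240 - 2q_C = 0, giving q_C = 120.
Then q_O = (326 - 2·120)/4 = 43/2.

120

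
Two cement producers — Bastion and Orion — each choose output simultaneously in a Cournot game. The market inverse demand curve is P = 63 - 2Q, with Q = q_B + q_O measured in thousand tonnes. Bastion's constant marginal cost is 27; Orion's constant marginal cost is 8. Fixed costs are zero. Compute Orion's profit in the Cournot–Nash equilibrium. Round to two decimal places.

Bastion's profit: π_B = (63 - 2Q)q_B - (27q_B). Setting ∂π_B/∂q_B = 0: 36 - 4q_B - 2(q_O) = 0.
Orion's profit: π_O = (63 - 2Q)q_O - (8q_O). Setting ∂π_O/∂q_O = 0: 55 - 4q_O - 2(q_B) = 0.
So q_B = (36 - 2q_O)/4 and q_O = (55 - 2q_B)/4.
Substituting one into the other gives q_B = 17/6 and q_O = 37/3.
Price P = 63 - 2·(91/6) = 98/3.
Orion's profit: (98/3 - 8)·(37/3) = 304.2222.

304.22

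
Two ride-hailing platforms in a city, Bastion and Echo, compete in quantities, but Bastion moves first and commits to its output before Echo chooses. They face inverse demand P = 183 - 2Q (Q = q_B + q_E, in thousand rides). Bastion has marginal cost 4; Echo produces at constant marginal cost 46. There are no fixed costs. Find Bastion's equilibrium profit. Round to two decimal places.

3052.56

The follower Echo best-responds to any q_B: π_E = (183 - 2Q)q_E - 46q_E.
∂π_E/∂q_E = 137 - 2q_B - 4q_E = 0 gives the reaction function q_E = (137 - 2q_B)/4.
The leader anticipates this reaction. Substituting into P = 183 - 2Q gives P = 229/2 - q_B, so π_B = (229/2 - q_B)q_B - 4q_B.
Leader FOC: 221/2 - 2q_B = 0, so q_B = 221/4.
Then q_E = (137 - 2·(221/4))/4 = 53/8.
Price P = 183 - 2·(495/8) = 237/4.
Bastion's profit: (237/4 - 4)·(221/4) = 3052.5625.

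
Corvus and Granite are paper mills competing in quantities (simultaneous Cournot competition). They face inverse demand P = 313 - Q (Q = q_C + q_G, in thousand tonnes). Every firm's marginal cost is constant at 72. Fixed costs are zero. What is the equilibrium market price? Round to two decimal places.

152.33

Each firm earns π_i = (313 - Q)q_i - 72q_i.
First-order condition (treating rivals' output as given): 241 - 2q_i - q_j = 0.
By symmetry each firm produces the same amount; substituting q_j = q_i yields q_i = 241/3.
Total output Q = 482/3, so price P = 313 - 482/3 = 457/3.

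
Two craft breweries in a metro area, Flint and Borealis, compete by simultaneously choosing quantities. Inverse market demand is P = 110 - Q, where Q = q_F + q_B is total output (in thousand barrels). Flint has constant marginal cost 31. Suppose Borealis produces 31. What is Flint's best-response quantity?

With the rival's output fixed at 31, Flint's profit is π_F = (110 - 31 - q_F)q_F - (31q_F) = (79 - q_F)q_F - (31q_F).
∂π_F/∂q_F = 48 - 2q_F = 0, so q_F = 24.

24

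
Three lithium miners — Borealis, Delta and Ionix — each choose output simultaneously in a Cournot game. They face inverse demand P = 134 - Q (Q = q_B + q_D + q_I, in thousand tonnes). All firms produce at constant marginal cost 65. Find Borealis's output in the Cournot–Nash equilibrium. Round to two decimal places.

Each firm earns π_i = (134 - Q)q_i - 65q_i.
First-order condition (treating rivals' output as given): 69 - 2q_i - Σ_{j≠i} q_j = 0.
With identical firms every q_j equals q_i, so Σ_{j≠i} q_j = 2q_i and 69 = 4q_i, giving q_i = 69/4.

17.25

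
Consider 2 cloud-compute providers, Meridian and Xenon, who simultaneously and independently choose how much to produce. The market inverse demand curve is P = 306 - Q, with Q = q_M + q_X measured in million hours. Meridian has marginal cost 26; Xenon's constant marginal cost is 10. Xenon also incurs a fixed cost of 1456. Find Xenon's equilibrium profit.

Meridian's profit: π_M = (306 - Q)q_M - (26q_M). Setting ∂π_M/∂q_M = 0: 280 - 2q_M - (q_X) = 0.
Xenon's first-order condition: 296 - 2q_X - (q_M) = 0.
So q_M = (280 - q_X)/2 and q_X = (296 - q_M)/2.
Solving the pair: q_M = 88, q_X = 104.
Price P = 306 - 192 = 114.
Xenon's profit: (114 - 10)·104 - 1456 = 9360.

9360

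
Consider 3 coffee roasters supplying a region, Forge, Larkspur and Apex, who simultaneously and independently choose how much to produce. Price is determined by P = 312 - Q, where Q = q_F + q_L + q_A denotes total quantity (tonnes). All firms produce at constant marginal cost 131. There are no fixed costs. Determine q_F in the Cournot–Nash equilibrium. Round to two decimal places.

45.25

Each firm earns π_i = (312 - Q)q_i - 131q_i.
First-order condition (treating rivals' output as given): 181 - 2q_i - Σ_{j≠i} q_j = 0.
With identical firms every q_j equals q_i, so Σ_{j≠i} q_j = 2q_i and 181 = 4q_i, giving q_i = 181/4.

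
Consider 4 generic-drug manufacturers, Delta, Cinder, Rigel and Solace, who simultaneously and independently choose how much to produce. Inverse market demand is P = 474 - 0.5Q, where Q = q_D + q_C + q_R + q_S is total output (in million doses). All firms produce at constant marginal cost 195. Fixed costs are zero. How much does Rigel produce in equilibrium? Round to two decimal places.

111.60

A representative firm's profit is π_i = q_i(474 - 0.5Q) - 195q_i.
Setting ∂π_i/∂q_i = 0 with rivals' quantities fixed: 279 - q_i - (1/2)·Σ_{j≠i} q_j = 0.
With identical firms every q_j equals q_i, so Σ_{j≠i} q_j = 3q_i and 279 = (5/2)q_i, giving q_i = 558/5.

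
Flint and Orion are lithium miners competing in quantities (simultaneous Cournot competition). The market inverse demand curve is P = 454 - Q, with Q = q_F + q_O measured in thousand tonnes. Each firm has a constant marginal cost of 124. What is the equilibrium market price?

Each firm earns π_i = (454 - Q)q_i - 124q_i.
Setting ∂π_i/∂q_i = 0 with rivals' quantities fixed: 330 - 2q_i - q_j = 0.
By symmetry each firm produces the same amount; substituting q_j = q_i yields q_i = 330/3 = 110.
Total output Q = 220, so price P = 454 - 220 = 234.

234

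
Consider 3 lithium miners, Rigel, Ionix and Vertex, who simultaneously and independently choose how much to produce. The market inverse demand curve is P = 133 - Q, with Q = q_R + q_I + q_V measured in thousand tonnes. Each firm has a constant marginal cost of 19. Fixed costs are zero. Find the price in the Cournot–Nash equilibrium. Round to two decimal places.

A representative firm's profit is π_i = q_i(133 - Q) - 19q_i.
Setting ∂π_i/∂q_i = 0 with rivals' quantities fixed: 114 - 2q_i - Σ_{j≠i} q_j = 0.
With identical firms every q_j equals q_i, so Σ_{j≠i} q_j = 2q_i and 114 = 4q_i, giving q_i = 57/2.
Total output Q = 171/2, so price P = 133 - 171/2 = 95/2.

47.50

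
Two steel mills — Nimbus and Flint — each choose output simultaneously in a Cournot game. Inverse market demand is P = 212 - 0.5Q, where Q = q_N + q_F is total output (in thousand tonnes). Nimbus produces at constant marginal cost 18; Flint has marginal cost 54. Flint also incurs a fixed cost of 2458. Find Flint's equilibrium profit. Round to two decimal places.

Nimbus's profit: π_N = (212 - 0.5Q)q_N - (18q_N). Setting ∂π_N/∂q_N = 0: 194 - q_N - (1/2)(q_F) = 0.
Flint's first-order condition: 158 - q_F - (1/2)(q_N) = 0.
So q_N = (194 - (1/2)q_F) and q_F = (158 - (1/2)q_N).
Substituting one into the other gives q_N = 460/3 and q_F = 244/3.
Price P = 212 - (1/2)·(704/3) = 284/3.
Flint's profit: (284/3 - 54)·(244/3) - 2458 = 849.5556.

849.56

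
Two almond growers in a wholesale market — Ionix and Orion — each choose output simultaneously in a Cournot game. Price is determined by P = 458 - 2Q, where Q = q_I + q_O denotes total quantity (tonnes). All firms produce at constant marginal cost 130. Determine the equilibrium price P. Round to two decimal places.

239.33

A representative firm's profit is π_i = q_i(458 - 2Q) - 130q_i.
Setting ∂π_i/∂q_i = 0 with rivals' quantities fixed: 328 - 4q_i - 2q_j = 0.
By symmetry each firm produces the same amount; substituting q_j = q_i yields q_i = 328/6 = 164/3.
Total output Q = 328/3, so price P = 458 - 2·(328/3) = 718/3.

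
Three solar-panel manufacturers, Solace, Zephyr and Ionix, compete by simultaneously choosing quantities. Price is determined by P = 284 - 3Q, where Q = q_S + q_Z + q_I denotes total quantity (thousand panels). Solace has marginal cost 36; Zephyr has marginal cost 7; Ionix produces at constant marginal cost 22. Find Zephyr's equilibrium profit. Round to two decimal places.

2146.69

Solace's profit: π_S = (284 - 3Q)q_S - (36q_S). Setting ∂π_S/∂q_S = 0: 248 - 6q_S - 3(q_Z + q_I) = 0.
Zephyr's profit: π_Z = (284 - 3Q)q_Z - (7q_Z). Setting ∂π_Z/∂q_Z = 0: 277 - 6q_Z - 3(q_S + q_I) = 0.
Ionix's profit: π_I = (284 - 3Q)q_I - (22q_I). Setting ∂π_I/∂q_I = 0: 262 - 6q_I - 3(q_S + q_Z) = 0.
Adding the 3 conditions: 787 − 6Q − 6Q = 0, i.e. Q = 787/12.
Back-substituting: q_S = (248 − 787/4)/3 = 205/12, q_Z = (277 − 787/4)/3 = 107/4, q_I = (262 − 787/4)/3 = 87/4.
Price P = 284 - 3·(787/12) = 349/4.
Zephyr's profit: (349/4 - 7)·(107/4) = 2146.6875.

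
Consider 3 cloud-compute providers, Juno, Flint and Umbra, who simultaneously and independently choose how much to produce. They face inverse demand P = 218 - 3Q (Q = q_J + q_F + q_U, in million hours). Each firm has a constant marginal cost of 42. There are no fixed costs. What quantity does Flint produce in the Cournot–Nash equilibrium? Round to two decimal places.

A representative firm's profit is π_i = q_i(218 - 3Q) - 42q_i.
Setting ∂π_i/∂q_i = 0 with rivals' quantities fixed: 176 - 6q_i - 3·Σ_{j≠i} q_j = 0.
With identical firms every q_j equals q_i, so Σ_{j≠i} q_j = 2q_i and 176 = 12q_i, giving q_i = 44/3.

14.67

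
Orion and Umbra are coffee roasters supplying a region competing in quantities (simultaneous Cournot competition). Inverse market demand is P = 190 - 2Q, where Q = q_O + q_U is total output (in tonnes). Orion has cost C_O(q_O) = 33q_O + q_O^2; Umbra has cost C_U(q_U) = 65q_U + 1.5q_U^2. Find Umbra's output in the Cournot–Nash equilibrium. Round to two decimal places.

Orion's profit: π_O = (190 - 2Q)q_O - (33q_O + q_O²). Setting ∂π_O/∂q_O = 0: 157 - 6q_O - 2(q_U) = 0.
Umbra's profit: π_U = (190 - 2Q)q_U - (65q_U + (3/2)q_U²). Setting ∂π_U/∂q_U = 0: 125 - 7q_U - 2(q_O) = 0.
So q_O = (157 - 2q_U)/6 and q_U = (125 - 2q_O)/7.
Solving the pair: q_O = 849/38, q_U = 218/19.

11.47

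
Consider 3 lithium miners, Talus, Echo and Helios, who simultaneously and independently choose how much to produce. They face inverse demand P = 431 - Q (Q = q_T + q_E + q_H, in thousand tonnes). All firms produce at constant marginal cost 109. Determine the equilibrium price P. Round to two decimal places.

Each firm earns π_i = (431 - Q)q_i - 109q_i.
Setting ∂π_i/∂q_i = 0 with rivals' quantities fixed: 322 - 2q_i - Σ_{j≠i} q_j = 0.
By symmetry each firm produces the same amount; substituting Σ_{j≠i} q_j = 2q_i yields q_i = 322/4 = 161/2.
Total output Q = 483/2, so price P = 431 - 483/2 = 379/2.

189.50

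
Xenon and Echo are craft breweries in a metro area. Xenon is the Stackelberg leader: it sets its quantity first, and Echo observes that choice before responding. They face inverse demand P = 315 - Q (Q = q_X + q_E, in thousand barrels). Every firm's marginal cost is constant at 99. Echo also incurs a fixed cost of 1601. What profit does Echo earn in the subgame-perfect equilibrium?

Solve by backward induction. Given q_X, the follower Echo maximises π_E = (315 - q_X - q_E)q_E - 99q_E.
Follower FOC: 216 - q_X - 2q_E = 0, so q_E(q_X) = (216 - q_X)/2.
Xenon substitutes q_E(q_X) into its own profit: π_X = q_X(315 - q_X - (216 - q_X)/2) - 99q_X = (207 - (1/2)q_X)q_X - 99q_X.
Leader FOC: 108 - q_X = 0, so q_X = 108.
Then q_E = (216 - 108)/2 = 54.
Price P = 315 - 162 = 153.
Echo's profit: (153 - 99)·54 - 1601 = 1315.

1315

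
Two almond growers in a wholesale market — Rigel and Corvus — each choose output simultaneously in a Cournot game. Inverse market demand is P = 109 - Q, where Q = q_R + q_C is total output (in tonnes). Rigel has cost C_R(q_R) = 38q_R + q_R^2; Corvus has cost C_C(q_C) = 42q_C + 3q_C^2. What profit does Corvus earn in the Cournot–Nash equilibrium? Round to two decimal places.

161.54

Rigel's profit: π_R = (109 - Q)q_R - (38q_R + q_R²). Setting ∂π_R/∂q_R = 0: 71 - 4q_R - (q_C) = 0.
Corvus's profit: π_C = (109 - Q)q_C - (42q_C + 3q_C²). Setting ∂π_C/∂q_C = 0: 67 - 8q_C - (q_R) = 0.
Rearranging gives the reaction functions q_R = (71 - q_C)/4 and q_C = (67 - q_R)/8.
Substituting one into the other gives q_R = 501/31 and q_C = 197/31.
Price P = 109 - 698/31 = 86.4839.
Corvus's profit: 86.4839·(197/31) - 42·(197/31) - 3(197/31)² = 161.5359.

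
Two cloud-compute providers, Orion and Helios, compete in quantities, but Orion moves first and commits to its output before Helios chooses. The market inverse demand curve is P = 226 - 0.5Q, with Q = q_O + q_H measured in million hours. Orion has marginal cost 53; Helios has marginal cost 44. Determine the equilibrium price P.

94

The follower Helios best-responds to any q_O: π_H = (226 - 0.5Q)q_H - 44q_H.
Setting the follower's marginal profit to zero, 182 - (1/2)q_O - q_H = 0, i.e. q_H = (182 - (1/2)q_O).
The leader anticipates this reaction. Substituting into P = 226 - 0.5Q gives P = 135 - (1/4)q_O, so π_O = (135 - (1/4)q_O)q_O - 53q_O.
Leader FOC: 82 - (1/2)q_O = 0, so q_O = 164.
Then q_H = (182 - (1/2)·164) = 100.
Total output Q = 264, so price P = 226 - (1/2)·264 = 94.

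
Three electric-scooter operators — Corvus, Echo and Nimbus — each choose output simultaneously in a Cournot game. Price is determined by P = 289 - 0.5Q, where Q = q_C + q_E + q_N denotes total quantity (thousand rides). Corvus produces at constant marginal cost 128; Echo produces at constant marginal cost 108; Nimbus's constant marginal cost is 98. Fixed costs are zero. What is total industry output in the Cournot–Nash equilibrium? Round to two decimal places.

Corvus's profit: π_C = (289 - 0.5Q)q_C - (128q_C). Setting ∂π_C/∂q_C = 0: 161 - q_C - (1/2)(q_E + q_N) = 0.
Echo's first-order condition: 181 - q_E - (1/2)(q_C + q_N) = 0.
Nimbus's first-order condition: 191 - q_N - (1/2)(q_C + q_E) = 0.
Adding the 3 conditions: 533 − Q − Q = 0, i.e. Q = 533/2.
Back-substituting: q_C = (161 − 533/4)/(1/2) = 111/2, q_E = (181 − 533/4)/(1/2) = 191/2, q_N = (191 − 533/4)/(1/2) = 231/2.
Total output Q = 111/2 + 191/2 + 231/2 = 533/2.

266.50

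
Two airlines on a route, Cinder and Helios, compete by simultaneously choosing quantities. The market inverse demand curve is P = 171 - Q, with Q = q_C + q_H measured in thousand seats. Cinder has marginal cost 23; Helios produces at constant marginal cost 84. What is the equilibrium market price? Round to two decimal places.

Cinder's profit: π_C = (171 - Q)q_C - (23q_C). Setting ∂π_C/∂q_C = 0: 148 - 2q_C - (q_H) = 0.
Helios's profit: π_H = (171 - Q)q_H - (84q_H). Setting ∂π_H/∂q_H = 0: 87 - 2q_H - (q_C) = 0.
Rearranging gives the reaction functions q_C = (148 - q_H)/2 and q_H = (87 - q_C)/2.
Solving the pair: q_C = 209/3, q_H = 26/3.
Total output Q = 235/3, so price P = 171 - 235/3 = 278/3.

92.67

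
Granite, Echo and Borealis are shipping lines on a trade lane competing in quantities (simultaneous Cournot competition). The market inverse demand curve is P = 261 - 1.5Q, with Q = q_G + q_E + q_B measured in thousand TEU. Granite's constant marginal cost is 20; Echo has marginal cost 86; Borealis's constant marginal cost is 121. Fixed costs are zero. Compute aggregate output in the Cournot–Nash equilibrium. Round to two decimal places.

92.67

Granite's profit: π_G = (261 - 1.5Q)q_G - (20q_G). Setting ∂π_G/∂q_G = 0: 241 - 3q_G - (3/2)(q_E + q_B) = 0.
Echo's first-order condition: 175 - 3q_E - (3/2)(q_G + q_B) = 0.
Borealis's profit: π_B = (261 - 1.5Q)q_B - (121q_B). Setting ∂π_B/∂q_B = 0: 140 - 3q_B - (3/2)(q_G + q_E) = 0.
Adding the 3 conditions: 556 − 3Q − 3Q = 0, i.e. Q = 278/3.
Back-substituting: q_G = (241 − 139)/(3/2) = 68, q_E = (175 − 139)/(3/2) = 24, q_B = (140 − 139)/(3/2) = 2/3.
Total output Q = 68 + 24 + 2/3 = 278/3.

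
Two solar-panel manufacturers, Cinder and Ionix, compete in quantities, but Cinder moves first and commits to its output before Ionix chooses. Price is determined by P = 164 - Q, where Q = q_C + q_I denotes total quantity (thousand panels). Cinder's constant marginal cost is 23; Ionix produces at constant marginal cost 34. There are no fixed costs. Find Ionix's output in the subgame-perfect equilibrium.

27

Solve by backward induction. Given q_C, the follower Ionix maximises π_I = (164 - q_C - q_I)q_I - 34q_I.
∂π_I/∂q_I = 130 - q_C - 2q_I = 0 gives the reaction function q_I = (130 - q_C)/2.
The leader anticipates this reaction. Substituting into P = 164 - Q gives P = 99 - (1/2)q_C, so π_C = (99 - (1/2)q_C)q_C - 23q_C.
The leader's first-order condition 76 - q_C = 0 yields q_C = 76.
Then q_I = (130 - 76)/2 = 27.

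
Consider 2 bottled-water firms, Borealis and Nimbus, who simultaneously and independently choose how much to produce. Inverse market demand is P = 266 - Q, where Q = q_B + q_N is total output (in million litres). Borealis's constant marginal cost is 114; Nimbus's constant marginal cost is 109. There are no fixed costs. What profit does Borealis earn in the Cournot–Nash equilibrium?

2401

Borealis's profit: π_B = (266 - Q)q_B - (114q_B). Setting ∂π_B/∂q_B = 0: 152 - 2q_B - (q_N) = 0.
Nimbus's profit: π_N = (266 - Q)q_N - (109q_N). Setting ∂π_N/∂q_N = 0: 157 - 2q_N - (q_B) = 0.
Rearranging gives the reaction functions q_B = (152 - q_N)/2 and q_N = (157 - q_B)/2.
Substituting one into the other gives q_B = 49 and q_N = 54.
Price P = 266 - 103 = 163.
Borealis's profit: (163 - 114)·49 = 2401.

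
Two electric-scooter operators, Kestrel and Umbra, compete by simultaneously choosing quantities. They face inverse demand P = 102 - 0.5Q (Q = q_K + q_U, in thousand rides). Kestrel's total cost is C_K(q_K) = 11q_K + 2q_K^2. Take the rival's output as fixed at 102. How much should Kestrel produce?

8

With the rival's output fixed at 102, Kestrel's profit is π_K = (102 - (1/2)·102 - (1/2)q_K)q_K - (11q_K + 2q_K²) = (51 - (1/2)q_K)q_K - (11q_K + 2q_K²).
∂π_K/∂q_K = 40 - 5q_K = 0, so q_K = 8.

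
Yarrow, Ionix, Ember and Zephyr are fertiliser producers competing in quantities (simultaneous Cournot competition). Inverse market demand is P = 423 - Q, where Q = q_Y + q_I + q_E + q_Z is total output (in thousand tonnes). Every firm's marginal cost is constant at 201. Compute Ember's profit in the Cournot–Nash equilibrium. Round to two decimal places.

A representative firm's profit is π_i = q_i(423 - Q) - 201q_i.
First-order condition (treating rivals' output as given): 222 - 2q_i - Σ_{j≠i} q_j = 0.
By symmetry each firm produces the same amount; substituting Σ_{j≠i} q_j = 3q_i yields q_i = 222/5.
Price P = 423 - 888/5 = 1227/5.
Ember's profit: (1227/5 - 201)·(222/5) = 1971.3600.

1971.36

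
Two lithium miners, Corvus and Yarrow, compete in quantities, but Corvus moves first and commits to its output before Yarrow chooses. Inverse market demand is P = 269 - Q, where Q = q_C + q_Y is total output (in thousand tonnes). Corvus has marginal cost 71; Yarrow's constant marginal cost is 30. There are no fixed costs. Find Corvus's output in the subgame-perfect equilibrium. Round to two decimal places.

78.50

The follower Yarrow best-responds to any q_C: π_Y = (269 - Q)q_Y - 30q_Y.
Setting the follower's marginal profit to zero, 239 - q_C - 2q_Y = 0, i.e. q_Y = (239 - q_C)/2.
Corvus substitutes q_Y(q_C) into its own profit: π_C = q_C(269 - q_C - (239 - q_C)/2) - 71q_C = (299/2 - (1/2)q_C)q_C - 71q_C.
Maximising: ∂π_C/∂q_C = 157/2 - q_C = 0, giving q_C = 157/2.
Then q_Y = (239 - 157/2)/2 = 321/4.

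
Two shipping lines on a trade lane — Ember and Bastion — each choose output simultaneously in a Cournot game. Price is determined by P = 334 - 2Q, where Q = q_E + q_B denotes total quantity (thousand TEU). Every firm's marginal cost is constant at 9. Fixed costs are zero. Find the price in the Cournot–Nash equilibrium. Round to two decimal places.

Each firm earns π_i = (334 - 2Q)q_i - 9q_i.
First-order condition (treating rivals' output as given): 325 - 4q_i - 2q_j = 0.
By symmetry each firm produces the same amount; substituting q_j = q_i yields q_i = 325/6.
Total output Q = 325/3, so price P = 334 - 2·(325/3) = 352/3.

117.33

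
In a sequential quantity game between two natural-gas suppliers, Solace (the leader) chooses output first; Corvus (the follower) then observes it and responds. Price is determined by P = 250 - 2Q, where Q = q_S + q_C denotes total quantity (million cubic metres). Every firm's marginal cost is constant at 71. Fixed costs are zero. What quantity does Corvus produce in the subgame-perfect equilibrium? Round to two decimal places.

Solve by backward induction. Given q_S, the follower Corvus maximises π_C = (250 - 2q_S - 2q_C)q_C - 71q_C.
Setting the follower's marginal profit to zero, 179 - 2q_S - 4q_C = 0, i.e. q_C = (179 - 2q_S)/4.
Solace substitutes q_C(q_S) into its own profit: π_S = q_S(250 - 2q_S - (179 - 2q_S)/2) - 71q_S = (321/2 - q_S)q_S - 71q_S.
Leader FOC: 179/2 - 2q_S = 0, so q_S = 179/4.
Then q_C = (179 - 2·(179/4))/4 = 179/8.

22.38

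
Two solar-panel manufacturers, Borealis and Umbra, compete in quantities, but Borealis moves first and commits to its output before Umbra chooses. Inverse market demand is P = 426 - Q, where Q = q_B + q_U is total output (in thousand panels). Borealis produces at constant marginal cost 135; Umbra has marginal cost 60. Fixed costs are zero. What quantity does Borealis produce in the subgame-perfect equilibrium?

Solve by backward induction. Given q_B, the follower Umbra maximises π_U = (426 - q_B - q_U)q_U - 60q_U.
∂π_U/∂q_U = 366 - q_B - 2q_U = 0 gives the reaction function q_U = (366 - q_B)/2.
Borealis substitutes q_U(q_B) into its own profit: π_B = q_B(426 - q_B - (366 - q_B)/2) - 135q_B = (243 - (1/2)q_B)q_B - 135q_B.
The leader's first-order condition 108 - q_B = 0 yields q_B = 108.
Then q_U = (366 - 108)/2 = 129.

108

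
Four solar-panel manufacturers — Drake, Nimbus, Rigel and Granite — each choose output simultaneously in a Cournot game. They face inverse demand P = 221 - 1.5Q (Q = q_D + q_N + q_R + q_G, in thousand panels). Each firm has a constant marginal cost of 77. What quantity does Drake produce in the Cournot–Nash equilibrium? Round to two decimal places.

Each firm earns π_i = (221 - 1.5Q)q_i - 77q_i.
First-order condition (treating rivals' output as given): 144 - 3q_i - (3/2)·Σ_{j≠i} q_j = 0.
With identical firms every q_j equals q_i, so Σ_{j≠i} q_j = 3q_i and 144 = (15/2)q_i, giving q_i = 96/5.

19.20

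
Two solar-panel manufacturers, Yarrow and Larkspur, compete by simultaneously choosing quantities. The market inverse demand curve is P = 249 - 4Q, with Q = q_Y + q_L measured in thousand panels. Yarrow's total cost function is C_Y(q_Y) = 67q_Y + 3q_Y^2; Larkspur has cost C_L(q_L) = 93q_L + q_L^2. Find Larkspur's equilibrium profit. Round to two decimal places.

689.37

Yarrow's profit: π_Y = (249 - 4Q)q_Y - (67q_Y + 3q_Y²). Setting ∂π_Y/∂q_Y = 0: 182 - 14q_Y - 4(q_L) = 0.
Larkspur's first-order condition: 156 - 10q_L - 4(q_Y) = 0.
Best responses: q_Y = (182 - 4q_L)/14, q_L = (156 - 4q_Y)/10.
Substituting one into the other gives q_Y = 299/31 and q_L = 364/31.
Price P = 249 - 4·(663/31) = 163.4516.
Larkspur's profit: 163.4516·(364/31) - 93·(364/31) - (364/31)² = 689.3652.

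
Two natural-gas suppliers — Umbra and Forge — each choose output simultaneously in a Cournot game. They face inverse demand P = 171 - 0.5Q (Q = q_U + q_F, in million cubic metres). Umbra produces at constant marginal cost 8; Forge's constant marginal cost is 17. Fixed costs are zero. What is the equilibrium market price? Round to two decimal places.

65.33

Umbra's profit: π_U = (171 - 0.5Q)q_U - (8q_U). Setting ∂π_U/∂q_U = 0: 163 - q_U - (1/2)(q_F) = 0.
Forge's first-order condition: 154 - q_F - (1/2)(q_U) = 0.
So q_U = (163 - (1/2)q_F) and q_F = (154 - (1/2)q_U).
Substituting one into the other gives q_U = 344/3 and q_F = 290/3.
Total output Q = 634/3, so price P = 171 - (1/2)·(634/3) = 196/3.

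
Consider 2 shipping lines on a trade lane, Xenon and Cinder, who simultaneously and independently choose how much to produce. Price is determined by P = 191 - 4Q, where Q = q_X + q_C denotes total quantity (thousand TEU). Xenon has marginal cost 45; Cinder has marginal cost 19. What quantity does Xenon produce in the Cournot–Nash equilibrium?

Xenon's profit: π_X = (191 - 4Q)q_X - (45q_X). Setting ∂π_X/∂q_X = 0: 146 - 8q_X - 4(q_C) = 0.
Cinder's profit: π_C = (191 - 4Q)q_C - (19q_C). Setting ∂π_C/∂q_C = 0: 172 - 8q_C - 4(q_X) = 0.
So q_X = (146 - 4q_C)/8 and q_C = (172 - 4q_X)/8.
Substituting one into the other gives q_X = 10 and q_C = 33/2.

10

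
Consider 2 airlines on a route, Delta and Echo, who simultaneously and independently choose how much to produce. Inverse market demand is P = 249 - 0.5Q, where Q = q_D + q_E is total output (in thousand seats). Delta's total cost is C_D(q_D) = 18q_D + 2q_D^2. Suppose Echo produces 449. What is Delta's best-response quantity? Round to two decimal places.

With the rival's output fixed at 449, Delta's profit is π_D = (249 - (1/2)·449 - (1/2)q_D)q_D - (18q_D + 2q_D²) = (49/2 - (1/2)q_D)q_D - (18q_D + 2q_D²).
∂π_D/∂q_D = 13/2 - 5q_D = 0, so q_D = 13/10.

1.30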